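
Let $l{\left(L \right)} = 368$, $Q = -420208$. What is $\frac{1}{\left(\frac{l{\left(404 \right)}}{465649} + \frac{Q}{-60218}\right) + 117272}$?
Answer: $\frac{14020225741}{1644277758896160} \approx 8.5267 \cdot 10^{-6}$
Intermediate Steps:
$\frac{1}{\left(\frac{l{\left(404 \right)}}{465649} + \frac{Q}{-60218}\right) + 117272} = \frac{1}{\left(\frac{368}{465649} - \frac{420208}{-60218}\right) + 117272} = \frac{1}{\left(368 \cdot \frac{1}{465649} - - \frac{210104}{30109}\right) + 117272} = \frac{1}{\left(\frac{368}{465649} + \frac{210104}{30109}\right) + 117272} = \frac{1}{\frac{97845797608}{14020225741} + 117272} = \frac{1}{\frac{1644277758896160}{14020225741}} = \frac{14020225741}{1644277758896160}$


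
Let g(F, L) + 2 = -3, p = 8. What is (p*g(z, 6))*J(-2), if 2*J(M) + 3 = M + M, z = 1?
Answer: 140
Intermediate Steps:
J(M) = -3/2 + M (J(M) = -3/2 + (M + M)/2 = -3/2 + (2*M)/2 = -3/2 + M)
g(F, L) = -5 (g(F, L) = -2 - 3 = -5)
(p*g(z, 6))*J(-2) = (8*(-5))*(-3/2 - 2) = -40*(-7/2) = 140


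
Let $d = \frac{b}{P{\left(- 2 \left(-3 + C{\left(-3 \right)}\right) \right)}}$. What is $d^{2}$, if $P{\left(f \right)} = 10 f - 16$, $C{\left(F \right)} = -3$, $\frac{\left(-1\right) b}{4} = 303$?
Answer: $\frac{91809}{676} \approx 135.81$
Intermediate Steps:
$b = -1212$ ($b = \left(-4\right) 303 = -1212$)
$P{\left(f \right)} = -16 + 10 f$
$d = - \frac{303}{26}$ ($d = - \frac{1212}{-16 + 10 \left(- 2 \left(-3 - 3\right)\right)} = - \frac{1212}{-16 + 10 \left(\left(-2\right) \left(-6\right)\right)} = - \frac{1212}{-16 + 10 \cdot 12} = - \frac{1212}{-16 + 120} = - \frac{1212}{104} = \left(-1212\right) \frac{1}{104} = - \frac{303}{26} \approx -11.654$)
$d^{2} = \left(- \frac{303}{26}\right)^{2} = \frac{91809}{676}$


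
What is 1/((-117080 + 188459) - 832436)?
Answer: -1/761057 ≈ -1.3140e-6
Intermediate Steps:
1/((-117080 + 188459) - 832436) = 1/(71379 - 832436) = 1/(-761057) = -1/761057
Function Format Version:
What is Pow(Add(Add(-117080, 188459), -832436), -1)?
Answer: Rational(-1, 761057) ≈ -1.3140e-6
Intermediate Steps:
Pow(Add(Add(-117080, 188459), -832436), -1) = Pow(Add(71379, -832436), -1) = Pow(-761057, -1) = Rational(-1, 761057)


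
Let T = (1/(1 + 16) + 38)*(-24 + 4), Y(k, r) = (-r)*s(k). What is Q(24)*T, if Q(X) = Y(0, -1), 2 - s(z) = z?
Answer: -25880/17 ≈ -1522.4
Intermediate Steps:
s(z) = 2 - z
Y(k, r) = -r*(2 - k) (Y(k, r) = (-r)*(2 - k) = -r*(2 - k))
Q(X) = 2 (Q(X) = -(-2 + 0) = -1*(-2) = 2)
T = -12940/17 (T = (1/17 + 38)*(-20) = (647/17)*(-20) = -12940/17 ≈ -761.18)
Q(24)*T = 2*(-12940/17) = -25880/17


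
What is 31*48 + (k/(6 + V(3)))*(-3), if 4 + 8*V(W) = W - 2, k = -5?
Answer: 4472/3 ≈ 1490.7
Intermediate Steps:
V(W) = -¾ + W/8 (V(W) = -½ + (W - 2)/8 = -½ + (-2 + W)/8 = -½ + (-¼ + W/8) = -¾ + W/8)
31*48 + (k/(6 + V(3)))*(-3) = 31*48 + (-5/(6 + (-¾ + (⅛)*3)))*(-3) = 1488 + (-5/(6 + (-¾ + 3/8)))*(-3) = 1488 + (-5/(6 - 3/8))*(-3) = 1488 + (-5/(45/8))*(-3) = 1488 + ((8/45)*(-5))*(-3) = 1488 - 8/9*(-3) = 1488 + 8/3 = 4472/3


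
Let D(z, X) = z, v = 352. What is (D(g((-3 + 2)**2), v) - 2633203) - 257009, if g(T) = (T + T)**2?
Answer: -2890208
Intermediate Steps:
g(T) = 4*T**2 (g(T) = (2*T)**2 = 4*T**2)
(D(g((-3 + 2)**2), v) - 2633203) - 257009 = (4*((-3 + 2)**2)**2 - 2633203) - 257009 = (4*((-1)**2)**2 - 2633203) - 257009 = (4*1**2 - 2633203) - 257009 = (4*1 - 2633203) - 257009 = (4 - 2633203) - 257009 = -2633199 - 257009 = -2890208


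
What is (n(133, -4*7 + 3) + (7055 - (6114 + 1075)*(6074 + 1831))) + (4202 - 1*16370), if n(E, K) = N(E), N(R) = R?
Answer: -56834025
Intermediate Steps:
n(E, K) = E
(n(133, -4*7 + 3) + (7055 - (6114 + 1075)*(6074 + 1831))) + (4202 - 1*16370) = (133 + (7055 - (6114 + 1075)*(6074 + 1831))) + (4202 - 1*16370) = (133 + (7055 - 7189*7905)) + (4202 - 16370) = (133 + (7055 - 1*56829045)) - 12168 = (133 + (7055 - 56829045)) - 12168 = (133 - 56821990) - 12168 = -56821857 - 12168 = -56834025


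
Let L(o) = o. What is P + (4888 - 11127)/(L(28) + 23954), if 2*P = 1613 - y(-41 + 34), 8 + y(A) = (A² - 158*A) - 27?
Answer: 2952662/11991 ≈ 246.24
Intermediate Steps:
y(A) = -35 + A² - 158*A (y(A) = -8 + ((A² - 158*A) - 27) = -8 + (-27 + A² - 158*A) = -35 + A² - 158*A)
P = 493/2 (P = (1613 - (-35 + (-41 + 34)² - 158*(-41 + 34)))/2 = (1613 - (-35 + (-7)² - 158*(-7)))/2 = (1613 - (-35 + 49 + 1106))/2 = (1613 - 1*1120)/2 = (1613 - 1120)/2 = (½)*493 = 493/2 ≈ 246.50)
P + (4888 - 11127)/(L(28) + 23954) = 493/2 + (4888 - 11127)/(28 + 23954) = 493/2 - 6239/23982 = 2952662/11991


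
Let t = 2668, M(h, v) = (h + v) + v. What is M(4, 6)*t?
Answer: 42688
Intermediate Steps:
M(h, v) = h + 2*v
M(4, 6)*t = (4 + 2*6)*2668 = (4 + 12)*2668 = 16*2668 = 42688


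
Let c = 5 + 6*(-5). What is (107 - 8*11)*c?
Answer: -475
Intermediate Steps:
c = -25 (c = 5 - 30 = -25)
(107 - 8*11)*c = (107 - 8*11)*(-25) = (107 - 88)*(-25) = 19*(-25) = -475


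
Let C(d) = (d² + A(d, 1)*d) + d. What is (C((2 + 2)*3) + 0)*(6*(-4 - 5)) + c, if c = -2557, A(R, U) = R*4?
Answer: -42085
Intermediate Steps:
A(R, U) = 4*R
C(d) = d + 5*d² (C(d) = (d² + (4*d)*d) + d = (d² + 4*d²) + d = 5*d² + d = d + 5*d²)
(C((2 + 2)*3) + 0)*(6*(-4 - 5)) + c = (((2 + 2)*3)*(1 + 5*((2 + 2)*3)) + 0)*(6*(-4 - 5)) - 2557 = ((4*3)*(1 + 5*(4*3)) + 0)*(6*(-9)) - 2557 = (12*(1 + 5*12) + 0)*(-54) - 2557 = (12*(1 + 60) + 0)*(-54) - 2557 = (12*61 + 0)*(-54) - 2557 = (732 + 0)*(-54) - 2557 = 732*(-54) - 2557 = -39528 - 2557 = -42085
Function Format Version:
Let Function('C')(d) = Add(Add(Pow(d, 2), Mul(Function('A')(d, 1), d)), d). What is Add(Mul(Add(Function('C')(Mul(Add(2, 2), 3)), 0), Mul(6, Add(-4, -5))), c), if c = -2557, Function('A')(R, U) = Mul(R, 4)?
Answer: -42085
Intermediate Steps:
Function('A')(R, U) = Mul(4, R)
Function('C')(d) = Add(d, Mul(5, Pow(d, 2))) (Function('C')(d) = Add(Add(Pow(d, 2), Mul(Mul(4, d), d)), d) = Add(Add(Pow(d, 2), Mul(4, Pow(d, 2))), d) = Add(Mul(5, Pow(d, 2)), d) = Add(d, Mul(5, Pow(d, 2))))
Add(Mul(Add(Function('C')(Mul(Add(2, 2), 3)), 0), Mul(6, Add(-4, -5))), c) = Add(Mul(Add(Mul(Mul(Add(2, 2), 3), Add(1, Mul(5, Mul(Add(2, 2), 3)))), 0), Mul(6, Add(-4, -5))), -2557) = Add(Mul(Add(Mul(Mul(4, 3), Add(1, Mul(5, Mul(4, 3)))), 0), Mul(6, -9)), -2557) = Add(Mul(Add(Mul(12, Add(1, Mul(5, 12))), 0), -54), -2557) = Add(Mul(Add(Mul(12, Add(1, 60)), 0), -54), -2557) = Add(Mul(Add(Mul(12, 61), 0), -54), -2557) = Add(Mul(Add(732, 0), -54), -2557) = Add(Mul(732, -54), -2557) = Add(-39528, -2557) = -42085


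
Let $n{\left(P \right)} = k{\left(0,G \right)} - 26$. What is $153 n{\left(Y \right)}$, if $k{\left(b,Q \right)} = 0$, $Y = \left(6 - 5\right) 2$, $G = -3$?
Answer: $-3978$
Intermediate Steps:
$Y = 2$ ($Y = 1 \cdot 2 = 2$)
$n{\left(P \right)} = -26$ ($n{\left(P \right)} = 0 - 26 = -26$)
$153 n{\left(Y \right)} = 153 \left(-26\right) = -3978$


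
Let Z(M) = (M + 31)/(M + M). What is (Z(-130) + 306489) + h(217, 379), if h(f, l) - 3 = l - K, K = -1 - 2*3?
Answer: 79788379/260 ≈ 3.0688e+5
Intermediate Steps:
K = -7 (K = -1 - 6 = -7)
Z(M) = (31 + M)/(2*M) (Z(M) = (31 + M)/((2*M)) = (31 + M)*(1/(2*M)) = (31 + M)/(2*M))
h(f, l) = 10 + l (h(f, l) = 3 + (l - 1*(-7)) = 3 + (l + 7) = 3 + (7 + l) = 10 + l)
(Z(-130) + 306489) + h(217, 379) = ((½)*(31 - 130)/(-130) + 306489) + (10 + 379) = ((½)*(-1/130)*(-99) + 306489) + 389 = (99/260 + 306489) + 389 = 79687239/260 + 389 = 79788379/260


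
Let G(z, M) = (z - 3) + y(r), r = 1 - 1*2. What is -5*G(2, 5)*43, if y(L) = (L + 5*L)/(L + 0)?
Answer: -1075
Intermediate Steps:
r = -1 (r = 1 - 2 = -1)
y(L) = 6 (y(L) = (6*L)/L = 6)
G(z, M) = 3 + z (G(z, M) = (z - 3) + 6 = (-3 + z) + 6 = 3 + z)
-5*G(2, 5)*43 = -5*(3 + 2)*43 = -5*5*43 = -25*43 = -1075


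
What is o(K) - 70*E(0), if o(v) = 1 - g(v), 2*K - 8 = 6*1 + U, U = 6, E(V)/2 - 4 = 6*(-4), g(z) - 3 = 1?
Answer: 2797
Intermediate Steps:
g(z) = 4 (g(z) = 3 + 1 = 4)
E(V) = -40 (E(V) = 8 + 2*(6*(-4)) = 8 + 2*(-24) = 8 - 48 = -40)
K = 10 (K = 4 + (6*1 + 6)/2 = 4 + (6 + 6)/2 = 4 + (½)*12 = 4 + 6 = 10)
o(v) = -3 (o(v) = 1 - 1*4 = 1 - 4 = -3)
o(K) - 70*E(0) = -3 - 70*(-40) = -3 + 2800 = 2797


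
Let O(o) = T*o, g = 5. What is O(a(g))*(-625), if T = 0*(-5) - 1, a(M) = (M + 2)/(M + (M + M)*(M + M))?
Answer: 125/3 ≈ 41.667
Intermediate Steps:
a(M) = (2 + M)/(M + 4*M²) (a(M) = (2 + M)/(M + (2*M)*(2*M)) = (2 + M)/(M + 4*M²))
T = -1 (T = 0 - 1 = -1)
O(o) = -o
O(a(g))*(-625) = -(2 + 5)/(5*(1 + 4*5))*(-625) = -7/(5*(1 + 20))*(-625) = -7/(5*21)*(-625) = -1*1/15*(-625) = -1/15*(-625) = 125/3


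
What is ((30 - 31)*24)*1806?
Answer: -43344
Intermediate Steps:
((30 - 31)*24)*1806 = -1*24*1806 = -24*1806 = -43344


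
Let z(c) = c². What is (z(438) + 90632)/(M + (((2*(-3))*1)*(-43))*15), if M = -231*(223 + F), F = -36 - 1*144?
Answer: -282476/6063 ≈ -46.590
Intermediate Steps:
F = -180 (F = -36 - 144 = -180)
M = -9933 (M = -231*(223 - 180) = -231*43 = -9933)
(z(438) + 90632)/(M + (((2*(-3))*1)*(-43))*15) = (438² + 90632)/(-9933 + (((2*(-3))*1)*(-43))*15) = (191844 + 90632)/(-9933 + (-6*1*(-43))*15) = 282476/(-9933 - 6*(-43)*15) = 282476/(-9933 + 258*15) = 282476/(-9933 + 3870) = 282476/(-6063) = 282476*(-1/6063) = -282476/6063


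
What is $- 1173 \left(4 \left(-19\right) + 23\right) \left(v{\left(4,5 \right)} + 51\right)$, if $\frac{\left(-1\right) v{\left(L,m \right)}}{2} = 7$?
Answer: $2300253$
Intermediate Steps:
$v{\left(L,m \right)} = -14$ ($v{\left(L,m \right)} = \left(-2\right) 7 = -14$)
$- 1173 \left(4 \left(-19\right) + 23\right) \left(v{\left(4,5 \right)} + 51\right) = - 1173 \left(4 \left(-19\right) + 23\right) \left(-14 + 51\right) = - 1173 \left(-76 + 23\right) 37 = - 1173 \left(\left(-53\right) 37\right) = \left(-1173\right) \left(-1961\right) = 2300253$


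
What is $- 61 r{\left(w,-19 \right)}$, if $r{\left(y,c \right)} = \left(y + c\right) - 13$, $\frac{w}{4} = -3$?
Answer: $2684$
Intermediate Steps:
$w = -12$ ($w = 4 \left(-3\right) = -12$)
$r{\left(y,c \right)} = -13 + c + y$ ($r{\left(y,c \right)} = \left(c + y\right) - 13 = -13 + c + y$)
$- 61 r{\left(w,-19 \right)} = - 61 \left(-13 - 19 - 12\right) = \left(-61\right) \left(-44\right) = 2684$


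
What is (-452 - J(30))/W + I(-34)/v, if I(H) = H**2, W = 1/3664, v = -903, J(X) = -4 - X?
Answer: -1382992612/903 ≈ -1.5316e+6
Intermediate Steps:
W = 1/3664 ≈ 0.00027293
(-452 - J(30))/W + I(-34)/v = (-452 - (-4 - 1*30))/(1/3664) + (-34)**2/(-903) = (-452 - (-4 - 30))*3664 + 1156*(-1/903) = (-452 - 1*(-34))*3664 - 1156/903 = (-452 + 34)*3664 - 1156/903 = -418*3664 - 1156/903 = -1531552 - 1156/903 = -1382992612/903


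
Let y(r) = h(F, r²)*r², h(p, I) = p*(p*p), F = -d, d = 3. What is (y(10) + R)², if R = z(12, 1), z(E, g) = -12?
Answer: 7354944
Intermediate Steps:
R = -12
F = -3 (F = -1*3 = -3)
h(p, I) = p³ (h(p, I) = p*p² = p³)
y(r) = -27*r² (y(r) = (-3)³*r² = -27*r²)
(y(10) + R)² = (-27*10² - 12)² = (-27*100 - 12)² = (-2700 - 12)² = (-2712)² = 7354944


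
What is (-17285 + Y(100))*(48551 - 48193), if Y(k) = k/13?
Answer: -80408590/13 ≈ -6.1853e+6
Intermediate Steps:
Y(k) = k/13 (Y(k) = k*(1/13) = k/13)
(-17285 + Y(100))*(48551 - 48193) = (-17285 + (1/13)*100)*(48551 - 48193) = (-17285 + 100/13)*358 = -224605/13*358 = -80408590/13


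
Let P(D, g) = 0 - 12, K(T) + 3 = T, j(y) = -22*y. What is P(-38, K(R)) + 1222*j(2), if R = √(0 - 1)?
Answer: -53780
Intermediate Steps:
R = I (R = √(-1) = I ≈ 1.0*I)
K(T) = -3 + T
P(D, g) = -12
P(-38, K(R)) + 1222*j(2) = -12 + 1222*(-22*2) = -12 + 1222*(-44) = -12 - 53768 = -53780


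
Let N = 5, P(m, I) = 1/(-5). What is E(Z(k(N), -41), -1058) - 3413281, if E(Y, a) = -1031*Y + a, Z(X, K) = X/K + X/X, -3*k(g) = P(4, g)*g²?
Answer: -420085355/123 ≈ -3.4153e+6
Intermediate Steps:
P(m, I) = -⅕
k(g) = g²/15 (k(g) = -(-1)*g²/15 = g²/15)
Z(X, K) = 1 + X/K (Z(X, K) = X/K + 1 = 1 + X/K)
E(Y, a) = a - 1031*Y
E(Z(k(N), -41), -1058) - 3413281 = (-1058 - 1031*(-41 + (1/15)*5²)/(-41)) - 3413281 = (-1058 - (-1031)*(-41 + (1/15)*25)/41) - 3413281 = (-1058 - (-1031)*(-41 + 5/3)/41) - 3413281 = (-1058 - (-1031)*(-118)/(41*3)) - 3413281 = (-1058 - 1031*118/123) - 3413281 = (-1058 - 121658/123) - 3413281 = -251792/123 - 3413281 = -420085355/123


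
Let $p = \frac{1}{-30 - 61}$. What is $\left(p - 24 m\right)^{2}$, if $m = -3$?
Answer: $\frac{42915601}{8281} \approx 5182.4$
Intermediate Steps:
$p = - \frac{1}{91}$ ($p = \frac{1}{-91} = - \frac{1}{91} \approx -0.010989$)
$\left(p - 24 m\right)^{2} = \left(- \frac{1}{91} - -72\right)^{2} = \left(- \frac{1}{91} + 72\right)^{2} = \left(\frac{6551}{91}\right)^{2} = \frac{42915601}{8281}$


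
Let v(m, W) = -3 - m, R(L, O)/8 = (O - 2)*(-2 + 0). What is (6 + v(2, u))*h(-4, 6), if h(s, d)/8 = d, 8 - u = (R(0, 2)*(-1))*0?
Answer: 48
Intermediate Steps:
R(L, O) = 32 - 16*O (R(L, O) = 8*((O - 2)*(-2 + 0)) = 8*((-2 + O)*(-2)) = 8*(4 - 2*O) = 32 - 16*O)
u = 8 (u = 8 - (32 - 16*2)*(-1)*0 = 8 - (32 - 32)*(-1)*0 = 8 - 0*(-1)*0 = 8 - 0*0 = 8 - 1*0 = 8 + 0 = 8)
h(s, d) = 8*d
(6 + v(2, u))*h(-4, 6) = (6 + (-3 - 1*2))*(8*6) = (6 + (-3 - 2))*48 = (6 - 5)*48 = 1*48 = 48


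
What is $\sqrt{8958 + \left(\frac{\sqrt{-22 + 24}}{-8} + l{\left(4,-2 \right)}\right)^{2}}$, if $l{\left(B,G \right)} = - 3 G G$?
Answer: $\frac{\sqrt{582530 + 192 \sqrt{2}}}{8} \approx 95.427$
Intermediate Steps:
$l{\left(B,G \right)} = - 3 G^{2}$
$\sqrt{8958 + \left(\frac{\sqrt{-22 + 24}}{-8} + l{\left(4,-2 \right)}\right)^{2}} = \sqrt{8958 + \left(\frac{\sqrt{-22 + 24}}{-8} - 3 \left(-2\right)^{2}\right)^{2}} = \sqrt{8958 + \left(\sqrt{2} \left(- \frac{1}{8}\right) - 12\right)^{2}} = \sqrt{8958 + \left(- \frac{\sqrt{2}}{8} - 12\right)^{2}} = \sqrt{8958 + \left(-12 - \frac{\sqrt{2}}{8}\right)^{2}}$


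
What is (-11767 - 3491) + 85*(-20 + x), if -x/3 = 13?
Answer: -20273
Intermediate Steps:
x = -39 (x = -3*13 = -39)
(-11767 - 3491) + 85*(-20 + x) = (-11767 - 3491) + 85*(-20 - 39) = -15258 + 85*(-59) = -15258 - 5015 = -20273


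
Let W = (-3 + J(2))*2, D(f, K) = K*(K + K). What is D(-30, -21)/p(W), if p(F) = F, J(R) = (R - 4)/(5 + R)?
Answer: -3087/23 ≈ -134.22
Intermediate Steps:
J(R) = (-4 + R)/(5 + R)
D(f, K) = 2*K² (D(f, K) = K*(2*K) = 2*K²)
W = -46/7 (W = (-3 + (-4 + 2)/(5 + 2))*2 = (-3 - 2/7)*2 = -23/7*2 = -46/7 ≈ -6.5714)
D(-30, -21)/p(W) = (2*(-21)²)/(-46/7) = (2*441)*(-7/46) = 882*(-7/46) = -3087/23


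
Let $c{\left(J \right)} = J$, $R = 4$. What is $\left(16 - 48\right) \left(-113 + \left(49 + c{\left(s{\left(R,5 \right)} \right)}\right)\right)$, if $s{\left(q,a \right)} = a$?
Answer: $1888$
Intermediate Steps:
$\left(16 - 48\right) \left(-113 + \left(49 + c{\left(s{\left(R,5 \right)} \right)}\right)\right) = \left(16 - 48\right) \left(-113 + \left(49 + 5\right)\right) = \left(16 - 48\right) \left(-113 + 54\right) = \left(-32\right) \left(-59\right) = 1888$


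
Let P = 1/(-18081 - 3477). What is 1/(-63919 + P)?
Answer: -21558/1377965803 ≈ -1.5645e-5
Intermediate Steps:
P = -1/21558 (P = 1/(-21558) = -1/21558 ≈ -4.6386e-5)
1/(-63919 + P) = 1/(-63919 - 1/21558) = 1/(-1377965803/21558) = -21558/1377965803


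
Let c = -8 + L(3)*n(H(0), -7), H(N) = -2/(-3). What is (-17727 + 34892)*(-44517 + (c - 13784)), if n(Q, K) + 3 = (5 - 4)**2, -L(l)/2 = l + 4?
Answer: -1000393365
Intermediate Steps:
H(N) = 2/3 (H(N) = -2*(-1/3) = 2/3)
L(l) = -8 - 2*l (L(l) = -2*(l + 4) = -2*(4 + l) = -8 - 2*l)
n(Q, K) = -2 (n(Q, K) = -3 + (5 - 4)**2 = -3 + 1**2 = -3 + 1 = -2)
c = 20 (c = -8 + (-8 - 2*3)*(-2) = -8 + (-8 - 6)*(-2) = -8 - 14*(-2) = -8 + 28 = 20)
(-17727 + 34892)*(-44517 + (c - 13784)) = (-17727 + 34892)*(-44517 + (20 - 13784)) = 17165*(-44517 - 13764) = 17165*(-58281) = -1000393365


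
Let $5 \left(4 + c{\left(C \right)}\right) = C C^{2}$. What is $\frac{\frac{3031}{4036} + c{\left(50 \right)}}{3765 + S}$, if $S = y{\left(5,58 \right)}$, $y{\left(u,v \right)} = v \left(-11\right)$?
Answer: $\frac{100886887}{12620572} \approx 7.9938$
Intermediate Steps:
$y{\left(u,v \right)} = - 11 v$
$c{\left(C \right)} = -4 + \frac{C^{3}}{5}$ ($c{\left(C \right)} = -4 + \frac{C C^{2}}{5} = -4 + \frac{C^{3}}{5}$)
$S = -638$ ($S = \left(-11\right) 58 = -638$)
$\frac{\frac{3031}{4036} + c{\left(50 \right)}}{3765 + S} = \frac{\frac{3031}{4036} - \left(4 - \frac{50^{3}}{5}\right)}{3765 - 638} = \frac{3031 \cdot \frac{1}{4036} + \left(-4 + \frac{1}{5} \cdot 125000\right)}{3127} = \left(\frac{3031}{4036} + \left(-4 + 25000\right)\right) \frac{1}{3127} = \left(\frac{3031}{4036} + 24996\right) \frac{1}{3127} = \frac{100886887}{4036} \cdot \frac{1}{3127} = \frac{100886887}{12620572}$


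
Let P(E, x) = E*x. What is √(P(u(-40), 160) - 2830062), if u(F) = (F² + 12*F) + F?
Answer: I*√2657262 ≈ 1630.1*I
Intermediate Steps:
u(F) = F² + 13*F
√(P(u(-40), 160) - 2830062) = √(-40*(13 - 40)*160 - 2830062) = √(-40*(-27)*160 - 2830062) = √(1080*160 - 2830062) = √(172800 - 2830062) = √(-2657262) = I*√2657262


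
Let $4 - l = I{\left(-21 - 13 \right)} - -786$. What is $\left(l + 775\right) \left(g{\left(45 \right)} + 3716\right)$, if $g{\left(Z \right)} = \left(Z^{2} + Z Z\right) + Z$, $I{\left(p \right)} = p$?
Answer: $210897$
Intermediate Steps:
$g{\left(Z \right)} = Z + 2 Z^{2}$ ($g{\left(Z \right)} = \left(Z^{2} + Z^{2}\right) + Z = 2 Z^{2} + Z = Z + 2 Z^{2}$)
$l = -748$ ($l = 4 - \left(\left(-21 - 13\right) - -786\right) = 4 - \left(-34 + 786\right) = 4 - 752 = -748$)
$\left(l + 775\right) \left(g{\left(45 \right)} + 3716\right) = \left(-748 + 775\right) \left(45 \left(1 + 2 \cdot 45\right) + 3716\right) = 27 \left(45 \left(1 + 90\right) + 3716\right) = 27 \left(45 \cdot 91 + 3716\right) = 27 \left(4095 + 3716\right) = 27 \cdot 7811 = 210897$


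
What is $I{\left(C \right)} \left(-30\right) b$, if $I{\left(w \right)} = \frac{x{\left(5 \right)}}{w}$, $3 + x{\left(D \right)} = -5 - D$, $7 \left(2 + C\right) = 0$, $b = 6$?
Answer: $-1170$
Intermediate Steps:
$C = -2$ ($C = -2 + \frac{1}{7} \cdot 0 = -2 + 0 = -2$)
$x{\left(D \right)} = -8 - D$ ($x{\left(D \right)} = -3 - \left(5 + D\right) = -8 - D$)
$I{\left(w \right)} = - \frac{13}{w}$ ($I{\left(w \right)} = \frac{-8 - 5}{w} = - \frac{13}{w}$)
$I{\left(C \right)} \left(-30\right) b = - \frac{13}{-2} \left(-30\right) 6 = \left(-13\right) \left(- \frac{1}{2}\right) \left(-30\right) 6 = \frac{13}{2} \left(-30\right) 6 = \left(-195\right) 6 = -1170$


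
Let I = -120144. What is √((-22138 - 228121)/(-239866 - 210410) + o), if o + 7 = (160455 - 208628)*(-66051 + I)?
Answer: 7*√9278403060796003947/225138 ≈ 94708.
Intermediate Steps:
o = 8969571728 (o = -7 + (160455 - 208628)*(-66051 - 120144) = -7 - 48173*(-186195) = -7 + 8969571735 = 8969571728)
√((-22138 - 228121)/(-239866 - 210410) + o) = √((-22138 - 228121)/(-239866 - 210410) + 8969571728) = √(-250259/(-450276) + 8969571728) = √(-250259*(-1/450276) + 8969571728) = √(250259/450276 + 8969571728) = √(4038782879647187/450276) = 7*√9278403060796003947/225138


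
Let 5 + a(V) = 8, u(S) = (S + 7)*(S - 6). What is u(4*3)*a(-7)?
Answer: 342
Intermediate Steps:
u(S) = (-6 + S)*(7 + S) (u(S) = (7 + S)*(-6 + S) = (-6 + S)*(7 + S))
a(V) = 3 (a(V) = -5 + 8 = 3)
u(4*3)*a(-7) = (-42 + 4*3 + (4*3)²)*3 = (-42 + 12 + 12²)*3 = (-42 + 12 + 144)*3 = 114*3 = 342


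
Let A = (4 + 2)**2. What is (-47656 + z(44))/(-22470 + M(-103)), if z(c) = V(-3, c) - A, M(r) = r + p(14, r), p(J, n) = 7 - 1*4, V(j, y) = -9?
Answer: 47701/22570 ≈ 2.1135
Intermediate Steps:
p(J, n) = 3 (p(J, n) = 7 - 4 = 3)
A = 36 (A = 6**2 = 36)
M(r) = 3 + r (M(r) = r + 3 = 3 + r)
z(c) = -45 (z(c) = -9 - 1*36 = -9 - 36 = -45)
(-47656 + z(44))/(-22470 + M(-103)) = (-47656 - 45)/(-22470 + (3 - 103)) = -47701/(-22470 - 100) = -47701/(-22570) = -47701*(-1/22570) = 47701/22570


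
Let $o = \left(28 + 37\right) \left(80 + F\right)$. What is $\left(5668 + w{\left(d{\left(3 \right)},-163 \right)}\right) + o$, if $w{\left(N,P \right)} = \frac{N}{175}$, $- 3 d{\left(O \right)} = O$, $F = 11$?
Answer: $\frac{2027024}{175} \approx 11583.0$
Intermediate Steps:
$d{\left(O \right)} = - \frac{O}{3}$
$w{\left(N,P \right)} = \frac{N}{175}$ ($w{\left(N,P \right)} = N \frac{1}{175} = \frac{N}{175}$)
$o = 5915$ ($o = \left(28 + 37\right) \left(80 + 11\right) = 65 \cdot 91 = 5915$)
$\left(5668 + w{\left(d{\left(3 \right)},-163 \right)}\right) + o = \left(5668 + \frac{\left(- \frac{1}{3}\right) 3}{175}\right) + 5915 = \left(5668 + \frac{1}{175} \left(-1\right)\right) + 5915 = \left(5668 - \frac{1}{175}\right) + 5915 = \frac{991899}{175} + 5915 = \frac{2027024}{175}$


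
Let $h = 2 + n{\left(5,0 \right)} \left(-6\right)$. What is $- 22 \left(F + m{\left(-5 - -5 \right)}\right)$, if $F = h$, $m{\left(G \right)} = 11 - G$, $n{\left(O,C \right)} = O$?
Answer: $374$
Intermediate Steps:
$h = -28$ ($h = 2 + 5 \left(-6\right) = 2 - 30 = -28$)
$F = -28$
$- 22 \left(F + m{\left(-5 - -5 \right)}\right) = - 22 \left(-28 + \left(11 - \left(-5 - -5\right)\right)\right) = - 22 \left(-28 + \left(11 - \left(-5 + 5\right)\right)\right) = - 22 \left(-28 + \left(11 - 0\right)\right) = - 22 \left(-28 + \left(11 + 0\right)\right) = - 22 \left(-28 + 11\right) = \left(-22\right) \left(-17\right) = 374$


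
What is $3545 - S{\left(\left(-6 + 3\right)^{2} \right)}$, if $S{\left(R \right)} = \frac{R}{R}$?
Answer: $3544$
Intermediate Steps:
$S{\left(R \right)} = 1$
$3545 - S{\left(\left(-6 + 3\right)^{2} \right)} = 3545 - 1 = 3544$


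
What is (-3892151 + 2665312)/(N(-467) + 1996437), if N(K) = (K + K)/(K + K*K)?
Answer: -285853487/465169820 ≈ -0.61451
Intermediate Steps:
N(K) = 2*K/(K + K²) (N(K) = (2*K)/(K + K²) = 2*K/(K + K²))
(-3892151 + 2665312)/(N(-467) + 1996437) = (-3892151 + 2665312)/(2/(1 - 467) + 1996437) = -1226839/(2/(-466) + 1996437) = -1226839/(2*(-1/466) + 1996437) = -1226839/(-1/233 + 1996437) = -1226839/465169820/233 = -1226839*233/465169820 = -285853487/465169820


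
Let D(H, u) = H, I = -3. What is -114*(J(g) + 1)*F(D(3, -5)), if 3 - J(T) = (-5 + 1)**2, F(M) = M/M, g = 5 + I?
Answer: 1368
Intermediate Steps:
g = 2 (g = 5 - 3 = 2)
F(M) = 1
J(T) = -13 (J(T) = 3 - (-5 + 1)**2 = 3 - 1*(-4)**2 = 3 - 1*16 = 3 - 16 = -13)
-114*(J(g) + 1)*F(D(3, -5)) = -114*(-13 + 1) = -(-1368) = -114*(-12) = 1368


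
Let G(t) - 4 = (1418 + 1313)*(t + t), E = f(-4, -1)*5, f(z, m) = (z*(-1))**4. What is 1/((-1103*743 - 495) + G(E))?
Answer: 1/6171340 ≈ 1.6204e-7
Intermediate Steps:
f(z, m) = z**4 (f(z, m) = (-z)**4 = z**4)
E = 1280 (E = (-4)**4*5 = 256*5 = 1280)
G(t) = 4 + 5462*t (G(t) = 4 + (1418 + 1313)*(t + t) = 4 + 2731*(2*t) = 4 + 5462*t)
1/((-1103*743 - 495) + G(E)) = 1/((-1103*743 - 495) + (4 + 5462*1280)) = 1/((-819529 - 495) + (4 + 6991360)) = 1/(-820024 + 6991364) = 1/6171340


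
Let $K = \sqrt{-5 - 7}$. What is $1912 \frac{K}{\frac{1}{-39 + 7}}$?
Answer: $- 122368 i \sqrt{3} \approx - 2.1195 \cdot 10^{5} i$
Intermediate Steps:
$K = 2 i \sqrt{3}$ ($K = \sqrt{-12} = 2 i \sqrt{3} \approx 3.4641 i$)
$1912 \frac{K}{\frac{1}{-39 + 7}} = 1912 \frac{2 i \sqrt{3}}{\frac{1}{-39 + 7}} = 1912 \frac{2 i \sqrt{3}}{\frac{1}{-32}} = 1912 \frac{2 i \sqrt{3}}{- \frac{1}{32}} = 1912 \cdot 2 i \sqrt{3} \left(-32\right) = 1912 \left(- 64 i \sqrt{3}\right) = - 122368 i \sqrt{3}$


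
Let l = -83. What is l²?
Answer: 6889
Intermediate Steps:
l² = (-83)² = 6889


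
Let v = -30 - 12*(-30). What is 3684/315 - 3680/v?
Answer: 628/1155 ≈ 0.54372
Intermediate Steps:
v = 330 (v = -30 + 360 = 330)
3684/315 - 3680/v = 3684/315 - 3680/330 = 3684*(1/315) - 3680*1/330 = 1228/105 - 368/33 = 628/1155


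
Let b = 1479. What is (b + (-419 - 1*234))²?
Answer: 682276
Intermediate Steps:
(b + (-419 - 1*234))² = (1479 + (-419 - 1*234))² = (1479 + (-419 - 234))² = (1479 - 653)² = 826² = 682276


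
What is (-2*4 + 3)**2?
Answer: 25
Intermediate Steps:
(-2*4 + 3)**2 = (-8 + 3)**2 = (-5)**2 = 25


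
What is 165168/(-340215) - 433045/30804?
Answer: -1373119277/94414260 ≈ -14.544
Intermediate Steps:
165168/(-340215) - 433045/30804 = 165168*(-1/340215) - 433045*1/30804 = -1488/3065 - 433045/30804 = -1373119277/94414260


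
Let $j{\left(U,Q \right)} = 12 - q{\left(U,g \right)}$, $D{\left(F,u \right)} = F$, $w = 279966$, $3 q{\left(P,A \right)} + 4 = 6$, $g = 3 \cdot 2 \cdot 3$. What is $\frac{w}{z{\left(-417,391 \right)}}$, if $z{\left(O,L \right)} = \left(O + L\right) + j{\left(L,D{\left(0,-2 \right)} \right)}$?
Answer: $- \frac{419949}{22} \approx -19089.0$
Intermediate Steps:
$g = 18$ ($g = 6 \cdot 3 = 18$)
$q{\left(P,A \right)} = \frac{2}{3}$ ($q{\left(P,A \right)} = - \frac{4}{3} + \frac{1}{3} \cdot 6 = - \frac{4}{3} + 2 = \frac{2}{3}$)
$j{\left(U,Q \right)} = \frac{34}{3}$ ($j{\left(U,Q \right)} = 12 - \frac{2}{3} = \frac{34}{3}$)
$z{\left(O,L \right)} = \frac{34}{3} + L + O$ ($z{\left(O,L \right)} = \left(O + L\right) + \frac{34}{3} = \left(L + O\right) + \frac{34}{3} = \frac{34}{3} + L + O$)
$\frac{w}{z{\left(-417,391 \right)}} = \frac{279966}{\frac{34}{3} + 391 - 417} = \frac{279966}{- \frac{44}{3}} = 279966 \left(- \frac{3}{44}\right) = - \frac{419949}{22}$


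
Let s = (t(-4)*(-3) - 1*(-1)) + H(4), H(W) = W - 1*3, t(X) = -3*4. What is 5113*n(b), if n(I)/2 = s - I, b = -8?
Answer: 470396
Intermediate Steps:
t(X) = -12
H(W) = -3 + W (H(W) = W - 3 = -3 + W)
s = 38 (s = (-12*(-3) - 1*(-1)) + (-3 + 4) = (36 + 1) + 1 = 37 + 1 = 38)
n(I) = 76 - 2*I (n(I) = 2*(38 - I) = 76 - 2*I)
5113*n(b) = 5113*(76 - 2*(-8)) = 5113*(76 + 16) = 5113*92 = 470396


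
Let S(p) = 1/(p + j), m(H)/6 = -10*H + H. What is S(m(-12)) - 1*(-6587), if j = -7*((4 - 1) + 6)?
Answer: 3853396/585 ≈ 6587.0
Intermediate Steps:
m(H) = -54*H (m(H) = 6*(-10*H + H) = 6*(-9*H) = -54*H)
j = -63 (j = -7*(3 + 6) = -7*9 = -63)
S(p) = 1/(-63 + p) (S(p) = 1/(p - 63) = 1/(-63 + p))
S(m(-12)) - 1*(-6587) = 1/(-63 - 54*(-12)) - 1*(-6587) = 1/(-63 + 648) + 6587 = 1/585 + 6587 = 3853396/585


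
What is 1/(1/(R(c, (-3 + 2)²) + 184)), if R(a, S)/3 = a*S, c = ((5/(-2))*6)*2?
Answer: 94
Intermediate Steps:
c = -30 (c = ((5*(-½))*6)*2 = -5/2*6*2 = -15*2 = -30)
R(a, S) = 3*S*a (R(a, S) = 3*(a*S) = 3*(S*a) = 3*S*a)
1/(1/(R(c, (-3 + 2)²) + 184)) = 1/(1/(3*(-3 + 2)²*(-30) + 184)) = 1/(1/(3*(-1)²*(-30) + 184)) = 1/(1/(3*1*(-30) + 184)) = 1/(1/(-90 + 184)) = 1/(1/94) = 94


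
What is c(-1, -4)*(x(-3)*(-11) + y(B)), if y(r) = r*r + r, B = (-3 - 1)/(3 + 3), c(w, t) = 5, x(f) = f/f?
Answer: -505/9 ≈ -56.111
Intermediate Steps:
x(f) = 1
B = -⅔ (B = -4/6 = -4*⅙ = -⅔ ≈ -0.66667)
y(r) = r + r² (y(r) = r² + r = r + r²)
c(-1, -4)*(x(-3)*(-11) + y(B)) = 5*(1*(-11) - 2*(1 - ⅔)/3) = 5*(-11 - ⅔*⅓) = 5*(-11 - 2/9) = 5*(-101/9) = -505/9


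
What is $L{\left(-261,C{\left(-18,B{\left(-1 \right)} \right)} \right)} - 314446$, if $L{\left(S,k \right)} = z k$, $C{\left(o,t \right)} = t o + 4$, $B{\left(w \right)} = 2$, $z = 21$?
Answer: $-315118$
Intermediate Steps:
$C{\left(o,t \right)} = 4 + o t$ ($C{\left(o,t \right)} = o t + 4 = 4 + o t$)
$L{\left(S,k \right)} = 21 k$
$L{\left(-261,C{\left(-18,B{\left(-1 \right)} \right)} \right)} - 314446 = 21 \left(4 - 36\right) - 314446 = 21 \left(-32\right) - 314446 = -672 - 314446 = -315118$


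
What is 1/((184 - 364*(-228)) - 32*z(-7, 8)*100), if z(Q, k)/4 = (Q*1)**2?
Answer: -1/544024 ≈ -1.8382e-6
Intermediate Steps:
z(Q, k) = 4*Q**2 (z(Q, k) = 4*(Q*1)**2 = 4*Q**2)
1/((184 - 364*(-228)) - 32*z(-7, 8)*100) = 1/((184 - 364*(-228)) - 128*(-7)**2*100) = 1/((184 + 82992) - 128*49*100) = 1/(83176 - 32*196*100) = 1/(83176 - 6272*100) = 1/(83176 - 627200) = 1/(-544024) = -1/544024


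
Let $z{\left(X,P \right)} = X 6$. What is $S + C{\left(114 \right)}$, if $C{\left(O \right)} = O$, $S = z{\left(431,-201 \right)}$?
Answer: $2700$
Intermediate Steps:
$z{\left(X,P \right)} = 6 X$
$S = 2586$ ($S = 6 \cdot 431 = 2586$)
$S + C{\left(114 \right)} = 2586 + 114 = 2700$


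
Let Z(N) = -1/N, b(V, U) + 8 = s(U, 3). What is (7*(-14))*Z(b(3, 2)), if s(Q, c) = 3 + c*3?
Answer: 49/2 ≈ 24.500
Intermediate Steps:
s(Q, c) = 3 + 3*c
b(V, U) = 4 (b(V, U) = -8 + (3 + 3*3) = -8 + (3 + 9) = -8 + 12 = 4)
(7*(-14))*Z(b(3, 2)) = (7*(-14))*(-1/4) = -(-98)/4 = -98*(-¼) = 49/2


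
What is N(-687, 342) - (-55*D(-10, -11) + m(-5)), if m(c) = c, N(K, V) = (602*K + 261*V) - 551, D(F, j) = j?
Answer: -325463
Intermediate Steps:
N(K, V) = -551 + 261*V + 602*K (N(K, V) = (261*V + 602*K) - 551 = -551 + 261*V + 602*K)
N(-687, 342) - (-55*D(-10, -11) + m(-5)) = (-551 + 261*342 + 602*(-687)) - (-55*(-11) - 5) = (-551 + 89262 - 413574) - (605 - 5) = -324863 - 1*600 = -324863 - 600 = -325463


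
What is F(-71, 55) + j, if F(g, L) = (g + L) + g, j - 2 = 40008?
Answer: 39923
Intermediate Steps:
j = 40010 (j = 2 + 40008 = 40010)
F(g, L) = L + 2*g (F(g, L) = (L + g) + g = L + 2*g)
F(-71, 55) + j = (55 + 2*(-71)) + 40010 = (55 - 142) + 40010 = -87 + 40010 = 39923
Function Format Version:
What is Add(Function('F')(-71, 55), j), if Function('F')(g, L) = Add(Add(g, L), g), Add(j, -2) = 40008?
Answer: 39923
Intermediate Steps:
j = 40010 (j = Add(2, 40008) = 40010)
Function('F')(g, L) = Add(L, Mul(2, g)) (Function('F')(g, L) = Add(Add(L, g), g) = Add(L, Mul(2, g)))
Add(Function('F')(-71, 55), j) = Add(Add(55, Mul(2, -71)), 40010) = Add(Add(55, -142), 40010) = Add(-87, 40010) = 39923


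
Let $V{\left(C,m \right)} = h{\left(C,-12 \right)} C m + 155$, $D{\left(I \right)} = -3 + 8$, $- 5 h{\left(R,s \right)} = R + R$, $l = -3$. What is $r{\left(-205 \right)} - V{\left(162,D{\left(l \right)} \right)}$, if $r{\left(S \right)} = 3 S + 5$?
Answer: $51723$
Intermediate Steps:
$r{\left(S \right)} = 5 + 3 S$
$h{\left(R,s \right)} = - \frac{2 R}{5}$ ($h{\left(R,s \right)} = - \frac{R + R}{5} = - \frac{2 R}{5}$)
$D{\left(I \right)} = 5$
$V{\left(C,m \right)} = 155 - \frac{2 m C^{2}}{5}$ ($V{\left(C,m \right)} = - \frac{2 C}{5} C m + 155 = - \frac{2 C^{2}}{5} m + 155 = - \frac{2 m C^{2}}{5} + 155 = 155 - \frac{2 m C^{2}}{5}$)
$r{\left(-205 \right)} - V{\left(162,D{\left(l \right)} \right)} = \left(5 + 3 \left(-205\right)\right) - \left(155 - 2 \cdot 162^{2}\right) = \left(5 - 615\right) - \left(155 - 2 \cdot 26244\right) = -610 - \left(155 - 52488\right) = -610 - -52333 = -610 + 52333 = 51723$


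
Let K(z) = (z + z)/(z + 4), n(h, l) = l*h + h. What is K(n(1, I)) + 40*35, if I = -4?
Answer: 1394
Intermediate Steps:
n(h, l) = h + h*l (n(h, l) = h*l + h = h + h*l)
K(z) = 2*z/(4 + z) (K(z) = (2*z)/(4 + z) = 2*z/(4 + z))
K(n(1, I)) + 40*35 = 2*(1*(1 - 4))/(4 + 1*(1 - 4)) + 40*35 = 2*(1*(-3))/(4 + 1*(-3)) + 1400 = 2*(-3)/(4 - 3) + 1400 = 2*(-3)/1 + 1400 = 2*(-3)*1 + 1400 = -6 + 1400 = 1394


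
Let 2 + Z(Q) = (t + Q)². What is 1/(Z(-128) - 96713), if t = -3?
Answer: -1/79554 ≈ -1.2570e-5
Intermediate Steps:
Z(Q) = -2 + (-3 + Q)²
1/(Z(-128) - 96713) = 1/((-2 + (-3 - 128)²) - 96713) = 1/((-2 + (-131)²) - 96713) = 1/((-2 + 17161) - 96713) = 1/(17159 - 96713) = 1/(-79554) = -1/79554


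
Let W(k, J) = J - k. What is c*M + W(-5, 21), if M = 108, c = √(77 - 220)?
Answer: 26 + 108*I*√143 ≈ 26.0 + 1291.5*I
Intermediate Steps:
c = I*√143 (c = √(-143) = I*√143 ≈ 11.958*I)
c*M + W(-5, 21) = (I*√143)*108 + (21 - 1*(-5)) = 108*I*√143 + (21 + 5) = 108*I*√143 + 26 = 26 + 108*I*√143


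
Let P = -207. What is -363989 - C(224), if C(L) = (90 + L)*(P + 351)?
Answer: -409205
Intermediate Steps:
C(L) = 12960 + 144*L (C(L) = (90 + L)*(-207 + 351) = (90 + L)*144 = 12960 + 144*L)
-363989 - C(224) = -363989 - (12960 + 144*224) = -363989 - (12960 + 32256) = -363989 - 1*45216 = -363989 - 45216 = -409205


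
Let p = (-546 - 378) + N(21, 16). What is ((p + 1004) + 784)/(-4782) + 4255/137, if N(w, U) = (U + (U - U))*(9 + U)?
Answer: 10087121/327567 ≈ 30.794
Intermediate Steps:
N(w, U) = U*(9 + U) (N(w, U) = (U + 0)*(9 + U) = U*(9 + U))
p = -524 (p = (-546 - 378) + 16*(9 + 16) = -924 + 16*25 = -924 + 400 = -524)
((p + 1004) + 784)/(-4782) + 4255/137 = ((-524 + 1004) + 784)/(-4782) + 4255/137 = (480 + 784)*(-1/4782) + 4255*(1/137) = 1264*(-1/4782) + 4255/137 = -632/2391 + 4255/137 = 10087121/327567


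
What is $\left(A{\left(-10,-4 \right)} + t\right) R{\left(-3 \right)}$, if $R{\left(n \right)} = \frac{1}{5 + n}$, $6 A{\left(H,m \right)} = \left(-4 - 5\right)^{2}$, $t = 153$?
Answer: $\frac{333}{4} \approx 83.25$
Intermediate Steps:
$A{\left(H,m \right)} = \frac{27}{2}$ ($A{\left(H,m \right)} = \frac{\left(-4 - 5\right)^{2}}{6} = \frac{\left(-9\right)^{2}}{6} = \frac{1}{6} \cdot 81 = \frac{27}{2}$)
$\left(A{\left(-10,-4 \right)} + t\right) R{\left(-3 \right)} = \frac{\frac{27}{2} + 153}{5 - 3} = \frac{333}{2 \cdot 2} = \frac{333}{2} \cdot \frac{1}{2} = \frac{333}{4}$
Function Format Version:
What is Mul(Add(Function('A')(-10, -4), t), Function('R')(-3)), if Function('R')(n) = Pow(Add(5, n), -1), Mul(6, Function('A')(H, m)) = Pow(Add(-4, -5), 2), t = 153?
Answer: Rational(333, 4) ≈ 83.250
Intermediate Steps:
Function('A')(H, m) = Rational(27, 2) (Function('A')(H, m) = Mul(Rational(1, 6), Pow(Add(-4, -5), 2)) = Mul(Rational(1, 6), Pow(-9, 2)) = Mul(Rational(1, 6), 81) = Rational(27, 2))
Mul(Add(Function('A')(-10, -4), t), Function('R')(-3)) = Mul(Add(Rational(27, 2), 153), Pow(Add(5, -3), -1)) = Mul(Rational(333, 2), Pow(2, -1)) = Mul(Rational(333, 2), Rational(1, 2)) = Rational(333, 4)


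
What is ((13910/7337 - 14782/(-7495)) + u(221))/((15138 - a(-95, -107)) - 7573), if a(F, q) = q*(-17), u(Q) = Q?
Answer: 12365681099/315977222990 ≈ 0.039135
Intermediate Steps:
a(F, q) = -17*q
((13910/7337 - 14782/(-7495)) + u(221))/((15138 - a(-95, -107)) - 7573) = ((13910/7337 - 14782/(-7495)) + 221)/((15138 - (-17)*(-107)) - 7573) = ((13910*(1/7337) - 14782*(-1/7495)) + 221)/((15138 - 1*1819) - 7573) = ((13910/7337 + 14782/7495) + 221)/((15138 - 1819) - 7573) = (212710984/54990815 + 221)/(13319 - 7573) = (12365681099/54990815)/5746 = (12365681099/54990815)*(1/5746) = 12365681099/315977222990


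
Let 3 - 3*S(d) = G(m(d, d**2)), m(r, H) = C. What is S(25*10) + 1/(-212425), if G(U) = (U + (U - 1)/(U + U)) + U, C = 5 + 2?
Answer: -16994021/4460925 ≈ -3.8095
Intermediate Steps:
C = 7
m(r, H) = 7
G(U) = 2*U + (-1 + U)/(2*U) (G(U) = (U + (-1 + U)/((2*U))) + U = (U + (-1 + U)*(1/(2*U))) + U = (U + (-1 + U)/(2*U)) + U = 2*U + (-1 + U)/(2*U))
S(d) = -80/21 (S(d) = 1 - (-1 + 7*(1 + 4*7))/(6*7) = 1 - (-1 + 7*(1 + 28))/(6*7) = 1 - (-1 + 7*29)/(6*7) = 1 - (-1 + 203)/(6*7) = 1 - 202/(6*7) = 1 - 1/3*101/7 = 1 - 101/21 = -80/21)
S(25*10) + 1/(-212425) = -80/21 + 1/(-212425) = -80/21 - 1/212425 = -16994021/4460925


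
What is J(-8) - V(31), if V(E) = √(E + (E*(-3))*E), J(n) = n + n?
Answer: -16 - 2*I*√713 ≈ -16.0 - 53.404*I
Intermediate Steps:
J(n) = 2*n
V(E) = √(E - 3*E²) (V(E) = √(E + (-3*E)*E) = √(E - 3*E²))
J(-8) - V(31) = 2*(-8) - √(31*(1 - 3*31)) = -16 - √(31*(1 - 93)) = -16 - √(31*(-92)) = -16 - √(-2852) = -16 - 2*I*√713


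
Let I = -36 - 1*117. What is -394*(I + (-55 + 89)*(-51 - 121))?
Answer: 2364394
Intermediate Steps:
I = -153 (I = -36 - 117 = -153)
-394*(I + (-55 + 89)*(-51 - 121)) = -394*(-153 + (-55 + 89)*(-51 - 121)) = -394*(-153 + 34*(-172)) = -394*(-153 - 5848) = -394*(-6001) = 2364394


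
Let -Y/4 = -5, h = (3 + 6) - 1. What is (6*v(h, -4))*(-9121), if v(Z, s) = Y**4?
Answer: -8756160000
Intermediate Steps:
h = 8 (h = 9 - 1 = 8)
Y = 20 (Y = -4*(-5) = 20)
v(Z, s) = 160000 (v(Z, s) = 20**4 = 160000)
(6*v(h, -4))*(-9121) = (6*160000)*(-9121) = 960000*(-9121) = -8756160000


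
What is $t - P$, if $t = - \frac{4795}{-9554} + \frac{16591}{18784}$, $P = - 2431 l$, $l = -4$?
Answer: $- \frac{872421587785}{89731168} \approx -9722.6$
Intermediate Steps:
$P = 9724$ ($P = \left(-2431\right) \left(-4\right) = 9724$)
$t = \frac{124289847}{89731168}$ ($t = \left(-4795\right) \left(- \frac{1}{9554}\right) + 16591 \cdot \frac{1}{18784} = \frac{4795}{9554} + \frac{16591}{18784} = \frac{124289847}{89731168} \approx 1.3851$)
$t - P = \frac{124289847}{89731168} - 9724 = - \frac{872421587785}{89731168}$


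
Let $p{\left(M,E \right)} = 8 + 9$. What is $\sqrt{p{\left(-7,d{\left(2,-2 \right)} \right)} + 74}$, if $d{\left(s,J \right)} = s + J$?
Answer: $\sqrt{91} \approx 9.5394$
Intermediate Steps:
$d{\left(s,J \right)} = J + s$
$p{\left(M,E \right)} = 17$
$\sqrt{p{\left(-7,d{\left(2,-2 \right)} \right)} + 74} = \sqrt{17 + 74} = \sqrt{91}$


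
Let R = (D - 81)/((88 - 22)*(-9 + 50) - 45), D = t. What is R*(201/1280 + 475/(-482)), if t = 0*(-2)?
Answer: 6900093/273621760 ≈ 0.025218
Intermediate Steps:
t = 0
D = 0
R = -27/887 (R = (0 - 81)/((88 - 22)*(-9 + 50) - 45) = -81/(66*41 - 45) = -81/(2706 - 45) = -81/2661 = -81*1/2661 = -27/887 ≈ -0.030440)
R*(201/1280 + 475/(-482)) = -27*(201/1280 + 475/(-482))/887 = -27*(201*(1/1280) + 475*(-1/482))/887 = -27*(201/1280 - 475/482)/887 = -27/887*(-255559/308480) = 6900093/273621760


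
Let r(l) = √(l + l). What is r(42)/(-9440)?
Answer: -√21/4720 ≈ -0.00097089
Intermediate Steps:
r(l) = √2*√l (r(l) = √(2*l) = √2*√l)
r(42)/(-9440) = (√2*√42)/(-9440) = (2*√21)*(-1/9440) = -√21/4720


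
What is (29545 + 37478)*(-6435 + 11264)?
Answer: 323654067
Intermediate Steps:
(29545 + 37478)*(-6435 + 11264) = 67023*4829 = 323654067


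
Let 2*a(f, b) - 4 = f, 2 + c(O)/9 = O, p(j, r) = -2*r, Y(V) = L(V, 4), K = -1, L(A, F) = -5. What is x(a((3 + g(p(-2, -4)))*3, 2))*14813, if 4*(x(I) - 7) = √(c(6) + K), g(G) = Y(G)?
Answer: 103691 + 14813*√35/4 ≈ 1.2560e+5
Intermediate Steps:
Y(V) = -5
c(O) = -18 + 9*O
g(G) = -5
a(f, b) = 2 + f/2
x(I) = 7 + √35/4 (x(I) = 7 + √((-18 + 9*6) - 1)/4 = 7 + √((-18 + 54) - 1)/4 = 7 + √(36 - 1)/4 = 7 + √35/4)
x(a((3 + g(p(-2, -4)))*3, 2))*14813 = (7 + √35/4)*14813 = 103691 + 14813*√35/4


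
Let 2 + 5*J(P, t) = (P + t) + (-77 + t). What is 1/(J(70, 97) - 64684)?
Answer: -1/64647 ≈ -1.5469e-5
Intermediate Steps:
J(P, t) = -79/5 + P/5 + 2*t/5 (J(P, t) = -2/5 + ((P + t) + (-77 + t))/5 = -2/5 + (-77 + P + 2*t)/5 = -2/5 + (-77/5 + P/5 + 2*t/5) = -79/5 + P/5 + 2*t/5)
1/(J(70, 97) - 64684) = 1/((-79/5 + (1/5)*70 + (2/5)*97) - 64684) = 1/((-79/5 + 14 + 194/5) - 64684) = 1/(37 - 64684) = 1/(-64647) = -1/64647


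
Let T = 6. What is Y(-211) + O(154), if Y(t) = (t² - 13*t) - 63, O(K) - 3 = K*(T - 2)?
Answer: 47820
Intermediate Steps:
O(K) = 3 + 4*K (O(K) = 3 + K*(6 - 2) = 3 + K*4 = 3 + 4*K)
Y(t) = -63 + t² - 13*t
Y(-211) + O(154) = (-63 + (-211)² - 13*(-211)) + (3 + 4*154) = (-63 + 44521 + 2743) + (3 + 616) = 47201 + 619 = 47820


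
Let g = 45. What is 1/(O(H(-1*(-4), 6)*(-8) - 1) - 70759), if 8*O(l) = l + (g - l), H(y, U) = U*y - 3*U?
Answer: -8/566027 ≈ -1.4134e-5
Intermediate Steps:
H(y, U) = -3*U + U*y
O(l) = 45/8 (O(l) = (l + (45 - l))/8 = (⅛)*45 = 45/8)
1/(O(H(-1*(-4), 6)*(-8) - 1) - 70759) = 1/(45/8 - 70759) = 1/(-566027/8) = -8/566027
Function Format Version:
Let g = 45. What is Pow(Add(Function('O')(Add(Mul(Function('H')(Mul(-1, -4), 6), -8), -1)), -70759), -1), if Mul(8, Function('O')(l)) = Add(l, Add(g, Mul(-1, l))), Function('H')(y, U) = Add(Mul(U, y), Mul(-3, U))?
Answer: Rational(-8, 566027) ≈ -1.4134e-5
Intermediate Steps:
Function('H')(y, U) = Add(Mul(-3, U), Mul(U, y))
Function('O')(l) = Rational(45, 8) (Function('O')(l) = Mul(Rational(1, 8), Add(l, Add(45, Mul(-1, l)))) = Mul(Rational(1, 8), 45) = Rational(45, 8))
Pow(Add(Function('O')(Add(Mul(Function('H')(Mul(-1, -4), 6), -8), -1)), -70759), -1) = Pow(Add(Rational(45, 8), -70759), -1) = Pow(Rational(-566027, 8), -1) = Rational(-8, 566027)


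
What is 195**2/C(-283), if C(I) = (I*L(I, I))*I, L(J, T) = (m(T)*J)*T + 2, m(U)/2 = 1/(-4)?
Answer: -5070/427595171 ≈ -1.1857e-5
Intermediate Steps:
m(U) = -1/2 (m(U) = 2/(-4) = 2*(-1/4) = -1/2)
L(J, T) = 2 - J*T/2 (L(J, T) = (-J/2)*T + 2 = -J*T/2 + 2 = 2 - J*T/2)
C(I) = I**2*(2 - I**2/2) (C(I) = (I*(2 - I*I/2))*I = (I*(2 - I**2/2))*I = I**2*(2 - I**2/2))
195**2/C(-283) = 195**2/(((1/2)*(-283)**2*(4 - 1*(-283)**2))) = 38025/(((1/2)*80089*(4 - 1*80089))) = 38025/(((1/2)*80089*(4 - 80089))) = 38025/(((1/2)*80089*(-80085))) = 38025/(-6413927565/2) = 38025*(-2/6413927565) = -5070/427595171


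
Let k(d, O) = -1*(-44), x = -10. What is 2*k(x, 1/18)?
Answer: 88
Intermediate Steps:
k(d, O) = 44
2*k(x, 1/18) = 2*44 = 88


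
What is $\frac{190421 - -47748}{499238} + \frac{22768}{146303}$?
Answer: $\frac{2009195217}{3175652918} \approx 0.63269$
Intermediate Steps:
$\frac{190421 - -47748}{499238} + \frac{22768}{146303} = \left(190421 + 47748\right) \frac{1}{499238} + 22768 \cdot \frac{1}{146303} = 238169 \cdot \frac{1}{499238} + \frac{22768}{146303} = \frac{238169}{499238} + \frac{22768}{146303} = \frac{2009195217}{3175652918}$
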